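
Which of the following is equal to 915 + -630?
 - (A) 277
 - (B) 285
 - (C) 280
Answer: B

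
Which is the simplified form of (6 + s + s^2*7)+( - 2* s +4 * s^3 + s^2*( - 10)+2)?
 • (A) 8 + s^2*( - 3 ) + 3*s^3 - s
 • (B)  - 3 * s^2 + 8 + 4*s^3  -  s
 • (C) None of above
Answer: B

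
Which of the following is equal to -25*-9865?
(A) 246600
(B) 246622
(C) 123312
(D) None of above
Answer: D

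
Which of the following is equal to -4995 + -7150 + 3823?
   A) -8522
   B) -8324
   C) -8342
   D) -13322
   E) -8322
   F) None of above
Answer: E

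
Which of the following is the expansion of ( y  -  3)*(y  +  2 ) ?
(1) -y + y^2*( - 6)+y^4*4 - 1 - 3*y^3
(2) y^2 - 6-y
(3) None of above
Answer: 2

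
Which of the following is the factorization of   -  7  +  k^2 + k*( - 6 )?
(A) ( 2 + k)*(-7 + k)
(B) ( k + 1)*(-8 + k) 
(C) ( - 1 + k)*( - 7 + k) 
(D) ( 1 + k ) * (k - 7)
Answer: D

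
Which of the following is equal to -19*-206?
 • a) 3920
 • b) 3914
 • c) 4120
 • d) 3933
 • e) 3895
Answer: b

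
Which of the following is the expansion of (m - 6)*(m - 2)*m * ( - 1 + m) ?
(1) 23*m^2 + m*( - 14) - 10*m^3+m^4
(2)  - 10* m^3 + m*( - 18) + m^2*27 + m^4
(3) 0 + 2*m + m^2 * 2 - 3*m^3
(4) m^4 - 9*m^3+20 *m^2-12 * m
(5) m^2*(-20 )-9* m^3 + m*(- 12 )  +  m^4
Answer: 4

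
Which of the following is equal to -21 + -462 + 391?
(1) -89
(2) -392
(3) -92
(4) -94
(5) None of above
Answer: 3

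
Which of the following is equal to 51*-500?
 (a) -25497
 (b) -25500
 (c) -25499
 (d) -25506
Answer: b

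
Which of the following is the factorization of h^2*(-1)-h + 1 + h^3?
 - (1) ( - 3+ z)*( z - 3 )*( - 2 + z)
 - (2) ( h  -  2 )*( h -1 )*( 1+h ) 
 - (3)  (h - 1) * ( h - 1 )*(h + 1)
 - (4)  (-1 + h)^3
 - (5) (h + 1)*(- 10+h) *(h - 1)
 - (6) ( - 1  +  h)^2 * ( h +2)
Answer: 3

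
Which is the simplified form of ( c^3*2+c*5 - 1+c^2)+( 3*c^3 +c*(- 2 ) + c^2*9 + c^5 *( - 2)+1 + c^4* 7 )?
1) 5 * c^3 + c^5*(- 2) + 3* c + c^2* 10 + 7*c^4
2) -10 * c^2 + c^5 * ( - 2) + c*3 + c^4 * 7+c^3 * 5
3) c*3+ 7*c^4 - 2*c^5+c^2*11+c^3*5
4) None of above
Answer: 1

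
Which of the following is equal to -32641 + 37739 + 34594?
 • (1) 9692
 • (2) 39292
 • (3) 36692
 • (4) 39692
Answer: 4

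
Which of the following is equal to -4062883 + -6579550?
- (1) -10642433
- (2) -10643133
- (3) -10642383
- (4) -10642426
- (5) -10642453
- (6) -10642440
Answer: 1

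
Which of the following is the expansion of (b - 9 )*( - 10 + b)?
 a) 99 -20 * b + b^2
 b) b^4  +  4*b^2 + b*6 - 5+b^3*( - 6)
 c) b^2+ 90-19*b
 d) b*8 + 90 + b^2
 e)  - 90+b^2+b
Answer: c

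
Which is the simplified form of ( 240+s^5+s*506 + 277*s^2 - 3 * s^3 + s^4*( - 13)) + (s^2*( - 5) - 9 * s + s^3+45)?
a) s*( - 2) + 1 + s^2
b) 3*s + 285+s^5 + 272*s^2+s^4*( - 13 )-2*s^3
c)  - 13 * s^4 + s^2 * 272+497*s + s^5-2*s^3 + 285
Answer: c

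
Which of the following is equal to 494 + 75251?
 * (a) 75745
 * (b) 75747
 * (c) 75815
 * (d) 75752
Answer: a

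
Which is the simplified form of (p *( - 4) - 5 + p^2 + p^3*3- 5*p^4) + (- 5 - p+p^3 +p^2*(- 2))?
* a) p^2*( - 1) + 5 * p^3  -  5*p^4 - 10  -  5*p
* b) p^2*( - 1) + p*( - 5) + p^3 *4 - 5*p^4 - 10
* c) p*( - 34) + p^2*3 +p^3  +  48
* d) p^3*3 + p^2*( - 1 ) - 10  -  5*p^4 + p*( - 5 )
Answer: b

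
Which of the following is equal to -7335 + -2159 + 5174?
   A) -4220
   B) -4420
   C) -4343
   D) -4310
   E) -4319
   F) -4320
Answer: F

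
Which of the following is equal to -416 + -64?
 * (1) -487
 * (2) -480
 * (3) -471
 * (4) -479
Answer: 2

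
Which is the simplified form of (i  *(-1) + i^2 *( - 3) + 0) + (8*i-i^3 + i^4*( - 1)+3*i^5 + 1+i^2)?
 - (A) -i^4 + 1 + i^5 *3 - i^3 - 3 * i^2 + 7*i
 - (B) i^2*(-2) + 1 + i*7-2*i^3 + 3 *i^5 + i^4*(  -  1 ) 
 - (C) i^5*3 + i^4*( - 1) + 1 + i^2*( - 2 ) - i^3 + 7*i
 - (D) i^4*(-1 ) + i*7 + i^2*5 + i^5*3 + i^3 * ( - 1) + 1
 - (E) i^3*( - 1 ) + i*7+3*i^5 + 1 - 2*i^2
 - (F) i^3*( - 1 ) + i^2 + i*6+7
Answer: C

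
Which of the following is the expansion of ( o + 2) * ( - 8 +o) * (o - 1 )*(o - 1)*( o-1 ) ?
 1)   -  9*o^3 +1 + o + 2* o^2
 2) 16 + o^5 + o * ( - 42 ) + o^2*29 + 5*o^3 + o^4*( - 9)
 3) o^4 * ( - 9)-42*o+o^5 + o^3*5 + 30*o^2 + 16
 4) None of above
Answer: 2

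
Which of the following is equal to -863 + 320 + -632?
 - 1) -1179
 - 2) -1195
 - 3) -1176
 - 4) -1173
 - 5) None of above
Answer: 5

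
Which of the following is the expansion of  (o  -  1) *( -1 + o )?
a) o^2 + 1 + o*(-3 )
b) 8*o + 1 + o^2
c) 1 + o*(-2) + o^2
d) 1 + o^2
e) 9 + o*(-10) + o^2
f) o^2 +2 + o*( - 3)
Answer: c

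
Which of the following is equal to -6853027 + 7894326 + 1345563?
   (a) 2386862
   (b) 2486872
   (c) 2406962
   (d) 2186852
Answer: a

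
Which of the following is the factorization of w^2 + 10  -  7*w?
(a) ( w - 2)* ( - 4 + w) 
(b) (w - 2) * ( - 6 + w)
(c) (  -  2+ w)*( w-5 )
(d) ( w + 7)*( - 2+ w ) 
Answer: c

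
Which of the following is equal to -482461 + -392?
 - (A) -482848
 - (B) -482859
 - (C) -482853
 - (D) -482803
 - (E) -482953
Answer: C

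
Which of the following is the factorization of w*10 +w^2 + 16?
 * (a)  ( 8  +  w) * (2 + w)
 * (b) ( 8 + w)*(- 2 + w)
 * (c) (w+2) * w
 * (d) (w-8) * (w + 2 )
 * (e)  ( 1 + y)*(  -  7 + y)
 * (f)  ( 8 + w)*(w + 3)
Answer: a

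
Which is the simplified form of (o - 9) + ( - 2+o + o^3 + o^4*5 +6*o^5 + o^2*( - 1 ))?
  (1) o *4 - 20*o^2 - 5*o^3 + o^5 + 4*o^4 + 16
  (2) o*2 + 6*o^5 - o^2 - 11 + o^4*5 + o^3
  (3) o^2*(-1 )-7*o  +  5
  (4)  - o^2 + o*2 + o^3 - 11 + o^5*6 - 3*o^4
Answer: 2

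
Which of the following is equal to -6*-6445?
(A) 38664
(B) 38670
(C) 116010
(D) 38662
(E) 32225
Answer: B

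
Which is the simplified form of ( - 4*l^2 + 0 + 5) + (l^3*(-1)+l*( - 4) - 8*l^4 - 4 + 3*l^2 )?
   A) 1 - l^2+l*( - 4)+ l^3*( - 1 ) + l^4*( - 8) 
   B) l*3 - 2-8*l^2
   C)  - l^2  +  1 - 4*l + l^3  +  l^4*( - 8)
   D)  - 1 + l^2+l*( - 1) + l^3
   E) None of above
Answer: A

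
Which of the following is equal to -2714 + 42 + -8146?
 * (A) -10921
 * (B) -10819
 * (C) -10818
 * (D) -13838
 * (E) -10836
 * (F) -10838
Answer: C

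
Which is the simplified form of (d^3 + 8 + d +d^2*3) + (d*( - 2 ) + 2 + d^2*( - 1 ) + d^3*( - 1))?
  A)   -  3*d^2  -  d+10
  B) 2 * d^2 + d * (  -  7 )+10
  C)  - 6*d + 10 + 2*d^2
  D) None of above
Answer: D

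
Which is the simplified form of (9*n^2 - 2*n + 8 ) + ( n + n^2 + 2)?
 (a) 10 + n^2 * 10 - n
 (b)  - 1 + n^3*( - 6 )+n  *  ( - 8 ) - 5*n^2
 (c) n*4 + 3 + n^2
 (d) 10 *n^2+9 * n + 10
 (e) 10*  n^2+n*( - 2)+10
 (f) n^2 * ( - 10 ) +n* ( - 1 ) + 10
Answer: a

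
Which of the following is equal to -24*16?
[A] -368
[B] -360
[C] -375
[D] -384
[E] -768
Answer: D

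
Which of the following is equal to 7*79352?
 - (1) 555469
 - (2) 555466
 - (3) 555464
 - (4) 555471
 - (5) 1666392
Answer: 3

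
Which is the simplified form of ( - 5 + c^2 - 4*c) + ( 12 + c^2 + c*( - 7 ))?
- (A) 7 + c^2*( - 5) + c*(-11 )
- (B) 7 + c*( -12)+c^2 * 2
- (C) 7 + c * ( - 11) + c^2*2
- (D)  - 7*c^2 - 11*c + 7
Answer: C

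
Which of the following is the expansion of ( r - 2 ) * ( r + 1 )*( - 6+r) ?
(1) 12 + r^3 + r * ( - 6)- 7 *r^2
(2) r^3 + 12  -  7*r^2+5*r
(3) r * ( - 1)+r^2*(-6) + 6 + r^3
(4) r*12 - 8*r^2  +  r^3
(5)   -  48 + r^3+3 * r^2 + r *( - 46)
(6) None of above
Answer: 6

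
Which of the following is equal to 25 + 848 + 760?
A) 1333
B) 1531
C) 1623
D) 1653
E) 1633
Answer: E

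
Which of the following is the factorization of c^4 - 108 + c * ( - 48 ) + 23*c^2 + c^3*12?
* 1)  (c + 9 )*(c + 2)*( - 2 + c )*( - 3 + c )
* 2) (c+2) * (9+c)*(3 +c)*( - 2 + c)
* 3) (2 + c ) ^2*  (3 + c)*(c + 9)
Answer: 2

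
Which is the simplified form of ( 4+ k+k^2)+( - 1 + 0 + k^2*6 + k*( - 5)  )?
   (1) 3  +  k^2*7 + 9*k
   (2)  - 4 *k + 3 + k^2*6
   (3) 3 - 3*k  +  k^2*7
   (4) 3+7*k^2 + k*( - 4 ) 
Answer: 4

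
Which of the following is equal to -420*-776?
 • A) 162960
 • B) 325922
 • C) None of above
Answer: C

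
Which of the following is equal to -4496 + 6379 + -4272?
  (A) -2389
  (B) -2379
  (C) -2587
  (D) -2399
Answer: A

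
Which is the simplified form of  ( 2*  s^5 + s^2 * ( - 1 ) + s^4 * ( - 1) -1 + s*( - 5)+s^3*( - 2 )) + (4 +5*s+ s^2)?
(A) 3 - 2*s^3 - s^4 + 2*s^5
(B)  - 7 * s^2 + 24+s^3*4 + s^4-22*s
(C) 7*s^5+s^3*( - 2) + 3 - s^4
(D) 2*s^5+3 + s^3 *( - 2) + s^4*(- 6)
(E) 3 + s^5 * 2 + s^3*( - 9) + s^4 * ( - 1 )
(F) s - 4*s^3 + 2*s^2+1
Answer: A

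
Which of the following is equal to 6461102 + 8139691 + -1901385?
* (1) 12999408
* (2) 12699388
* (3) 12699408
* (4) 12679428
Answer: 3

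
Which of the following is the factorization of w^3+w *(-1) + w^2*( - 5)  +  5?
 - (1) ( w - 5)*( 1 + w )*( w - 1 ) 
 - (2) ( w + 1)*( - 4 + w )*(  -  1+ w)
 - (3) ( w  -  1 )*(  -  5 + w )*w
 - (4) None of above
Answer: 1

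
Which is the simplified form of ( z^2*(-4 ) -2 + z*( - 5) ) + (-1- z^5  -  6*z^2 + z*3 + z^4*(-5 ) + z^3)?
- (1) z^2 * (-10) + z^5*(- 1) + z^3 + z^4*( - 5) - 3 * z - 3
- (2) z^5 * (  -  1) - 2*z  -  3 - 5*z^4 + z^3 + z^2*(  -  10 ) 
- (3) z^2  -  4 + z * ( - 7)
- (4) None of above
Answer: 2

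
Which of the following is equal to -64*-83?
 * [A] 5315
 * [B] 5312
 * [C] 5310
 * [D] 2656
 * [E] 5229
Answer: B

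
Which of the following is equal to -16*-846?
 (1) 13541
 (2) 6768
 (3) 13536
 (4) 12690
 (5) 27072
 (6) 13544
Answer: 3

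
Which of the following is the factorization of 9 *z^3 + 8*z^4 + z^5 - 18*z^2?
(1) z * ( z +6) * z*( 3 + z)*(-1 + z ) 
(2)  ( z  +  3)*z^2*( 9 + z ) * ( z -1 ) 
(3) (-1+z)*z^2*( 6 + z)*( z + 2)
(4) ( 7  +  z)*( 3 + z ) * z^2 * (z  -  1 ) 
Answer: 1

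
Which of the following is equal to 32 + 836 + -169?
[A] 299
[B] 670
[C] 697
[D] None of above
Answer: D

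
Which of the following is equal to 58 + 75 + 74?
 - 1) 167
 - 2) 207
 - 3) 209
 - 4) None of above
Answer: 2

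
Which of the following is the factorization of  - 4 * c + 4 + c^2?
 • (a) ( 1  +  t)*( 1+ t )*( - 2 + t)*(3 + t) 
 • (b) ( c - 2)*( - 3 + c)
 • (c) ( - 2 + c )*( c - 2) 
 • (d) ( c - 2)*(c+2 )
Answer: c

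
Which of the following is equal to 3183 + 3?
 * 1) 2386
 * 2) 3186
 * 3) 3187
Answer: 2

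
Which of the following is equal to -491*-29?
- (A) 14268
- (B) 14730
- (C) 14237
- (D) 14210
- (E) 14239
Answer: E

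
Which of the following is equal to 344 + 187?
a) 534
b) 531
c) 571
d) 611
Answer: b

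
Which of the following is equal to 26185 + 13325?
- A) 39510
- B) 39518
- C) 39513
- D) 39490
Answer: A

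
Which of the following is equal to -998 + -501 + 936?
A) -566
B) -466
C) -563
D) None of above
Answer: C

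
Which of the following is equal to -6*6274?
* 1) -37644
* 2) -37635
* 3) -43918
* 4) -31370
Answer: 1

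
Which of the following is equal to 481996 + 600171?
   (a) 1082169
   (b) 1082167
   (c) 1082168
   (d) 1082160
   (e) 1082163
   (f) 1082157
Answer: b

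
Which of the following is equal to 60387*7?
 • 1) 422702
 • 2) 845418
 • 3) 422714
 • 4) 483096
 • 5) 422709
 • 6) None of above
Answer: 5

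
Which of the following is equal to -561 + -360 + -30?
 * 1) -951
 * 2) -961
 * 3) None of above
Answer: 1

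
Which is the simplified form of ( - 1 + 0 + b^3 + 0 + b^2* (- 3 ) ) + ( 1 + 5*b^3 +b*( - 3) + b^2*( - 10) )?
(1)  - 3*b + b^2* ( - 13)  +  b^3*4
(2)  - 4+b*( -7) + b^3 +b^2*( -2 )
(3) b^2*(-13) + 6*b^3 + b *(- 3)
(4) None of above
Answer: 3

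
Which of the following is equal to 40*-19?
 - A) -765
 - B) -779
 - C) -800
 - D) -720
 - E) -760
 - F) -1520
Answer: E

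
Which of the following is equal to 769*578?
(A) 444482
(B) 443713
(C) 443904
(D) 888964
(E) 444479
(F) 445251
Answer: A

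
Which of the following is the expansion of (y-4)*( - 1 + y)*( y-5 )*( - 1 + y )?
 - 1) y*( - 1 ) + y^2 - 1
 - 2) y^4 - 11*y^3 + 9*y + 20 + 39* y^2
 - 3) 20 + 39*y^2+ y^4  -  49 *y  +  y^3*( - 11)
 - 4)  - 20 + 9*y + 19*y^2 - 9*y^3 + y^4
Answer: 3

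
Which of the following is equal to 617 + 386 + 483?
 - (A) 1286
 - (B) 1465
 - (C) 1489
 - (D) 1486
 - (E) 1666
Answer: D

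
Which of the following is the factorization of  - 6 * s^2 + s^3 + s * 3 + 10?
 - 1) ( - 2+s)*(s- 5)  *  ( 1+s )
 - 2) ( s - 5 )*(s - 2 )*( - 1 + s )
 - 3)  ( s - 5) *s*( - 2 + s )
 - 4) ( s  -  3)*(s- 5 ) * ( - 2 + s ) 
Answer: 1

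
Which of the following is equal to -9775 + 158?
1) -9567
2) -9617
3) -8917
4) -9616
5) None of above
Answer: 2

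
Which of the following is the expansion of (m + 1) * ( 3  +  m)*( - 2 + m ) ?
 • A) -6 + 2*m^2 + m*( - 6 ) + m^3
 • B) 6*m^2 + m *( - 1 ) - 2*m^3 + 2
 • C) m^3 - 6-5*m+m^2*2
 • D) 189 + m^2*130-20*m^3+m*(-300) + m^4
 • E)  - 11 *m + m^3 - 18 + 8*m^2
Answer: C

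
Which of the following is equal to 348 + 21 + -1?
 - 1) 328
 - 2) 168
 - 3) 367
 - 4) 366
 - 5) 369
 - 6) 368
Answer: 6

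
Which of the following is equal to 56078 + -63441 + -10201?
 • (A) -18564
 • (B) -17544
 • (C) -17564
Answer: C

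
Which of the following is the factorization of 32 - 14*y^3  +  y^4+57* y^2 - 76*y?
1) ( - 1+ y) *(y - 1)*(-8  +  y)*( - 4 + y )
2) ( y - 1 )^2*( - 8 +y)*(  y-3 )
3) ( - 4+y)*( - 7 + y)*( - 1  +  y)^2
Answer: 1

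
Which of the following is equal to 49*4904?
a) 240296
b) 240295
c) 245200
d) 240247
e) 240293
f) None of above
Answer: a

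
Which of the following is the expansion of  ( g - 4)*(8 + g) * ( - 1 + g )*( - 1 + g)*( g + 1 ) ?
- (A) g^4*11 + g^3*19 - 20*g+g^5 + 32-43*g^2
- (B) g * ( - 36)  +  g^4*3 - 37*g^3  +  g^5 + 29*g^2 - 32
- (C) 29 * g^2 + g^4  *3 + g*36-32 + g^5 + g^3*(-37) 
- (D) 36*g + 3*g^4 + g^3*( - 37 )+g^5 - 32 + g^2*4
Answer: C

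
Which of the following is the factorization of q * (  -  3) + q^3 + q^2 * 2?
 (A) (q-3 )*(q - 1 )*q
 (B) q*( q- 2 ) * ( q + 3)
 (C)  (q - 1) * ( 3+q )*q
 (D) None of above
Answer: C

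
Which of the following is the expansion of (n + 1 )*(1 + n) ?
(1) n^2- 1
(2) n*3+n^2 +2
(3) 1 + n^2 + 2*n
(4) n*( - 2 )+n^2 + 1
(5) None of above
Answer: 3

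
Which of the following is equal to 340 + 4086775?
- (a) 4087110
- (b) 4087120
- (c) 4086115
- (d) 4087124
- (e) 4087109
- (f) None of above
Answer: f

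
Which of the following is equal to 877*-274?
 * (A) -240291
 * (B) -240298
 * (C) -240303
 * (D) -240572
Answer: B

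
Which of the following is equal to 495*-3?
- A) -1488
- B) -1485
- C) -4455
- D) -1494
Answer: B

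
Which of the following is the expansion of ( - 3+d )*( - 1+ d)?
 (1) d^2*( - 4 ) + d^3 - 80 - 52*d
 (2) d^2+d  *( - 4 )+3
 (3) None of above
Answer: 2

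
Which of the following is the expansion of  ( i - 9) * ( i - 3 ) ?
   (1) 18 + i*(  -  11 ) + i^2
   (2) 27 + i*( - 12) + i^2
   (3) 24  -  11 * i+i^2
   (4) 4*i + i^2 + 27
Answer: 2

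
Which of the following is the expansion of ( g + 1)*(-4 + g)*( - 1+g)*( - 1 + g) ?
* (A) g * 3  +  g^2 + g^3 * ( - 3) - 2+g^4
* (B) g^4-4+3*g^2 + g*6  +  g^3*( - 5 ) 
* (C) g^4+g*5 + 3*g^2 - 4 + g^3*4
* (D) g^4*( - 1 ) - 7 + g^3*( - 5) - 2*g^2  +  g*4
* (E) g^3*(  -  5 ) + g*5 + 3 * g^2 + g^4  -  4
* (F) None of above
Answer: E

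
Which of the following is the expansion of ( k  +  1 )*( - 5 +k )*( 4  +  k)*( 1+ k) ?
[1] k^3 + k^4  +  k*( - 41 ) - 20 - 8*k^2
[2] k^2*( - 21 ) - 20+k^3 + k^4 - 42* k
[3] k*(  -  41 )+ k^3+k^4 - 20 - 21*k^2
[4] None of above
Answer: 3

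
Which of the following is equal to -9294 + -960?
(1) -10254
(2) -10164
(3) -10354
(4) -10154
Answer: 1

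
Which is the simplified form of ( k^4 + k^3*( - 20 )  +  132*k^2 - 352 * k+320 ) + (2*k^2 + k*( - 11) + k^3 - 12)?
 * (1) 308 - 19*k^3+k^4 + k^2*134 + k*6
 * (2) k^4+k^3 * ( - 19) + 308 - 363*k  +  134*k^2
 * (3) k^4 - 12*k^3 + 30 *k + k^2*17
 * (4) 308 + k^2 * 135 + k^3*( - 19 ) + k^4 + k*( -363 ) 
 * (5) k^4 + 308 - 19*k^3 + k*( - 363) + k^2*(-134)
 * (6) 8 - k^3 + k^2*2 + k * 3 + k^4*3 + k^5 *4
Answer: 2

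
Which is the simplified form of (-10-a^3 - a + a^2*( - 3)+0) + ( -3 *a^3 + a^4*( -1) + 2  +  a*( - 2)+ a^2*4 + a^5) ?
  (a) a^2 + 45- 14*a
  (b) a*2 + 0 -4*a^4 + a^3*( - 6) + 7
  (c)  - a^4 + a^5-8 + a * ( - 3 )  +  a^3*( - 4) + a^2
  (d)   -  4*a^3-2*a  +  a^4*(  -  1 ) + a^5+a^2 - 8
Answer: c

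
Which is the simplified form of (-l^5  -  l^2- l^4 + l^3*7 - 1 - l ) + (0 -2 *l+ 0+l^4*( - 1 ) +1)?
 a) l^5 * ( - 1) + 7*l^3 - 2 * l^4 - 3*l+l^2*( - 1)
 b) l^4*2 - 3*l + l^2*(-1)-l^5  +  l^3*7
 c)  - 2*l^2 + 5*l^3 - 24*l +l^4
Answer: a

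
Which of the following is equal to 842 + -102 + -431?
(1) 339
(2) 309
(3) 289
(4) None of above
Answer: 2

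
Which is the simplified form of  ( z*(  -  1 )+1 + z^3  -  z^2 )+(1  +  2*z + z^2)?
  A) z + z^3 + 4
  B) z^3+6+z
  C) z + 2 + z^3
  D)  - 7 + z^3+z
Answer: C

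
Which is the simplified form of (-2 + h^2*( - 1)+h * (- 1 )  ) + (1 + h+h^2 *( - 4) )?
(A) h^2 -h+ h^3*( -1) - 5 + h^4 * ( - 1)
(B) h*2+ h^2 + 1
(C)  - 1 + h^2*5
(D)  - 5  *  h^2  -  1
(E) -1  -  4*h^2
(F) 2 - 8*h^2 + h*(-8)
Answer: D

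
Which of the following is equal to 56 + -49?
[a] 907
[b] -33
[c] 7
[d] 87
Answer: c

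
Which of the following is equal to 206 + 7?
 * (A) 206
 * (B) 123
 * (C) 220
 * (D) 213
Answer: D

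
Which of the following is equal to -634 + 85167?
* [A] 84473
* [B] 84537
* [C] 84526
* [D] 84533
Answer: D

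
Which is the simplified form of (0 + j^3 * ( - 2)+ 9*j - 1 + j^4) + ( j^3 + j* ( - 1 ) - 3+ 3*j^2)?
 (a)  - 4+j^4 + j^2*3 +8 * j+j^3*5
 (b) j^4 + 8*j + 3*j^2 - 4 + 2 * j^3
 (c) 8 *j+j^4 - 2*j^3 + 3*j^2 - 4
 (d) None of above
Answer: d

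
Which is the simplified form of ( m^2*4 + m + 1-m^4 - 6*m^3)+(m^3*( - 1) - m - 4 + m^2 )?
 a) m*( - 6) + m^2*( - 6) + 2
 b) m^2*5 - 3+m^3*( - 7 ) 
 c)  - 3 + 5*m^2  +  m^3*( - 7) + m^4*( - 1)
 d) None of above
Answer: c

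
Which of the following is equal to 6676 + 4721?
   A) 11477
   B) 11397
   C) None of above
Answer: B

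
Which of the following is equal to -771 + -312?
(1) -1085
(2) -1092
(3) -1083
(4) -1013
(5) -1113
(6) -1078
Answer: 3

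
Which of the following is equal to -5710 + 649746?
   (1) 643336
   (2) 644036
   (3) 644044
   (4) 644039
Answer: 2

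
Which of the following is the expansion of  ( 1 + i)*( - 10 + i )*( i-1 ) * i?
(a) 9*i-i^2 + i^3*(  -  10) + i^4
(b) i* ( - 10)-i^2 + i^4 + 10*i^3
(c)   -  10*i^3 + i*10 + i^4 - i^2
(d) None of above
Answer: c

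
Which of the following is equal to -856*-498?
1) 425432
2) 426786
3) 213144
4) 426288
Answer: 4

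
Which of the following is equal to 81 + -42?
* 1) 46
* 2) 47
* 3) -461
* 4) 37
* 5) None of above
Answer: 5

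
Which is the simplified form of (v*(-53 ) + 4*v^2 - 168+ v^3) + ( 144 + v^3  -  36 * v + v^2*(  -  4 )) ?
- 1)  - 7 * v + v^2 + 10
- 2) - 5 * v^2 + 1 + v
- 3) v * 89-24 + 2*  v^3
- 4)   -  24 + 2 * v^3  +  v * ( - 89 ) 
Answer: 4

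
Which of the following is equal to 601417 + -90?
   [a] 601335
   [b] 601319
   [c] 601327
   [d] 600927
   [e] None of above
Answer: c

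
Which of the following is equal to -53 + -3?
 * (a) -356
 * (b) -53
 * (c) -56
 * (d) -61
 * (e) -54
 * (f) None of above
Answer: c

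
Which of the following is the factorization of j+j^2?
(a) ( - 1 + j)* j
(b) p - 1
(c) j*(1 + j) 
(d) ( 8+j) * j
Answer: c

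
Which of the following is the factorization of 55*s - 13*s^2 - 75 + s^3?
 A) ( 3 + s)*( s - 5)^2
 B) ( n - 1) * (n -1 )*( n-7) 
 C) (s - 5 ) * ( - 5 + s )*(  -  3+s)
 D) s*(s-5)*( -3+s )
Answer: C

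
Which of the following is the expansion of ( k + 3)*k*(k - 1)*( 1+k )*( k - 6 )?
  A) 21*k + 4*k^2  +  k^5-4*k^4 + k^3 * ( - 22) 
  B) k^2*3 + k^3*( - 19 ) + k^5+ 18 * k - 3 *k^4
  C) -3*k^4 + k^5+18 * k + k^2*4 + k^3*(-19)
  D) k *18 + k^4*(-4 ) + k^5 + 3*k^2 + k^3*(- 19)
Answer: B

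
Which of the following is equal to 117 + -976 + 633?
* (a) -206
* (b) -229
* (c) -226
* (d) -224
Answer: c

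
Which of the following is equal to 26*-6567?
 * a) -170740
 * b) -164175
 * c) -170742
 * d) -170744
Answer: c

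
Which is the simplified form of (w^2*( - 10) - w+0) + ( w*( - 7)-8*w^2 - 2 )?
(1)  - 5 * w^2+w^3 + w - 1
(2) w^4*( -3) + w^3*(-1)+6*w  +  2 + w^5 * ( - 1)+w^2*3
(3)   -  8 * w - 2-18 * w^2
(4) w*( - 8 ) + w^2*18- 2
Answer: 3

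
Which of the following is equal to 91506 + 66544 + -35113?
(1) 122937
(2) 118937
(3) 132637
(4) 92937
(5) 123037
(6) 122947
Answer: 1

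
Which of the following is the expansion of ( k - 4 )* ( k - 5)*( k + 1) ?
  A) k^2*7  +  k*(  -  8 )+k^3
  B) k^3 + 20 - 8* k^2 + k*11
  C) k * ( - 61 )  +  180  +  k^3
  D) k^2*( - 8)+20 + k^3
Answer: B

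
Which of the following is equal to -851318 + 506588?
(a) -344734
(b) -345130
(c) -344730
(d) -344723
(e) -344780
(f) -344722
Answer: c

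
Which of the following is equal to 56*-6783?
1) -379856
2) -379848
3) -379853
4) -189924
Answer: 2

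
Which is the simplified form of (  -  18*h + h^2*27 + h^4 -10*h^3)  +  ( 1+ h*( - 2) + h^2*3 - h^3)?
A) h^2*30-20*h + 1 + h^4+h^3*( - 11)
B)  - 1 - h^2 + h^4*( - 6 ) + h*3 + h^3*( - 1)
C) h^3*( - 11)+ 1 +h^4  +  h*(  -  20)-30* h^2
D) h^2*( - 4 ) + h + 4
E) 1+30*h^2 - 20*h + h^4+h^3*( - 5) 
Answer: A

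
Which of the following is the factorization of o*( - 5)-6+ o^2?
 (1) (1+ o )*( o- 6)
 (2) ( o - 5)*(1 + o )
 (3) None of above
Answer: 1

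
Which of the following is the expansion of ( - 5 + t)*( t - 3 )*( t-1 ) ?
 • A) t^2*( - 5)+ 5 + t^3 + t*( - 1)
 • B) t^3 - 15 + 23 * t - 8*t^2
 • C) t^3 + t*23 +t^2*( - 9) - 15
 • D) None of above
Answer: C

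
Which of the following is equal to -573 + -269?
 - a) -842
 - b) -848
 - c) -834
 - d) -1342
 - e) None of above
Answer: a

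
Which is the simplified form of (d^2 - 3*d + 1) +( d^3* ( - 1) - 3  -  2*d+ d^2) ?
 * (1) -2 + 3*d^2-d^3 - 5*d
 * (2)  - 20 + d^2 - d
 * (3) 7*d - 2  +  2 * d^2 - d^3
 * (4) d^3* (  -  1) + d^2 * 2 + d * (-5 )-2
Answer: 4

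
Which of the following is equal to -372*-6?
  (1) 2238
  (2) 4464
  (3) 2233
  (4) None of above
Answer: 4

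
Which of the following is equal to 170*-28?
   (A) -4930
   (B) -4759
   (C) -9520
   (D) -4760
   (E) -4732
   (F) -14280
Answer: D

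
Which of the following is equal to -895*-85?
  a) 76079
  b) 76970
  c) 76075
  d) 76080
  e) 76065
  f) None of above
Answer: c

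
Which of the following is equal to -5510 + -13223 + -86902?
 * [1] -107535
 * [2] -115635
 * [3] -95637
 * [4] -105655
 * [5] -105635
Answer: 5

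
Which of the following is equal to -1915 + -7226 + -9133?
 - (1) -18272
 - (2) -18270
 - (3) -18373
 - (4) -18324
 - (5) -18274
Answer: 5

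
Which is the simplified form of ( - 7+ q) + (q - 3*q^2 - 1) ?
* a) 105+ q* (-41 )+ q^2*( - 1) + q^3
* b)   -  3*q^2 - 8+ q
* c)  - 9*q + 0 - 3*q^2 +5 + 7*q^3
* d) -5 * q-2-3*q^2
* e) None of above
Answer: e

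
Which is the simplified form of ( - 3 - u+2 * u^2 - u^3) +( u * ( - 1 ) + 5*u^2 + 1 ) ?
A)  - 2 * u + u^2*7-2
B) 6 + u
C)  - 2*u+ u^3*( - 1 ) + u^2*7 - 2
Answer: C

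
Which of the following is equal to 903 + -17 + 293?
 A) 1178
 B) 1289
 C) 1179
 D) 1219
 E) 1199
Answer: C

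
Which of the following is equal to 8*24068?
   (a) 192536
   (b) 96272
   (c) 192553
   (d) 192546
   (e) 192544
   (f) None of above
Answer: e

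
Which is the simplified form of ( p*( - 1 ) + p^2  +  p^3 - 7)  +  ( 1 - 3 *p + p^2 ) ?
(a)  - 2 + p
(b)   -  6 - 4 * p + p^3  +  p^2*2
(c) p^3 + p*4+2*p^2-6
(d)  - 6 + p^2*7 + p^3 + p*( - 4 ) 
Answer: b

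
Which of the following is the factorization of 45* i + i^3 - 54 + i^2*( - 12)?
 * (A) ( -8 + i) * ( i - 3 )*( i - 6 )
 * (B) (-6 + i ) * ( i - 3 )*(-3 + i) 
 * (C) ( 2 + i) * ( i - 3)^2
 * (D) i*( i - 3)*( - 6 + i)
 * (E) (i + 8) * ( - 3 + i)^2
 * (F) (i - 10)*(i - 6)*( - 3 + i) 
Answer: B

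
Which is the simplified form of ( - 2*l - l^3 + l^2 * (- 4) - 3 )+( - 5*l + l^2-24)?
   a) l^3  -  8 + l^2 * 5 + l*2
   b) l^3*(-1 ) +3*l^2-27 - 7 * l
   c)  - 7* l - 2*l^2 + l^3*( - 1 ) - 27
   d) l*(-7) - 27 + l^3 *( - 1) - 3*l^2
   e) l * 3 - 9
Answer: d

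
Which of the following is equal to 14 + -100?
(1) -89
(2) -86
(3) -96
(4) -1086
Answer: 2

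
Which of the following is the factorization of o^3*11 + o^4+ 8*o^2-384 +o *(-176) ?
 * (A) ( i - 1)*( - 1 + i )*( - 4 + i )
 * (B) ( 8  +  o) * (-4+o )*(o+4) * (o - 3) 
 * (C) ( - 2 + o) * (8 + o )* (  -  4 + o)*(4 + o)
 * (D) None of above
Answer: D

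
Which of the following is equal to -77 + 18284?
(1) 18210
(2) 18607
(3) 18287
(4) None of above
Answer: 4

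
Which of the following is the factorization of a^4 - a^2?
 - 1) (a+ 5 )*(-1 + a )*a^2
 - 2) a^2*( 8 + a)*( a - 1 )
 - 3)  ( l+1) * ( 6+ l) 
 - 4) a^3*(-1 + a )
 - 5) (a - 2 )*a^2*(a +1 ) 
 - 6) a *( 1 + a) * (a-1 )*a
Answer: 6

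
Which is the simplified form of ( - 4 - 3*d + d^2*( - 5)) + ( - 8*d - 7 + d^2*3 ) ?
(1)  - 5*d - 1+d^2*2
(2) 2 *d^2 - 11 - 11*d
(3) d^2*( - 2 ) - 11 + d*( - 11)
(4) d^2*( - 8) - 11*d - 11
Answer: 3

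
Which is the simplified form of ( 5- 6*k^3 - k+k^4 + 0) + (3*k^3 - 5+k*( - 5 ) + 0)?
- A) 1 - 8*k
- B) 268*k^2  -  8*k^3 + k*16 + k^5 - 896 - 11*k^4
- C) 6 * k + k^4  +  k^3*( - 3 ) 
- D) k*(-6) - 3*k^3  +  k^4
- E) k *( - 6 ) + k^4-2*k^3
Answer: D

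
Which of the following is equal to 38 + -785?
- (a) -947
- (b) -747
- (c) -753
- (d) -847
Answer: b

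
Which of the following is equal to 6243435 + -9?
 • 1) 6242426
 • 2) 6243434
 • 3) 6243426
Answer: 3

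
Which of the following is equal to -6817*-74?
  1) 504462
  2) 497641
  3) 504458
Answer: 3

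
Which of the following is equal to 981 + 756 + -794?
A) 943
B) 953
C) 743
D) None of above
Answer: A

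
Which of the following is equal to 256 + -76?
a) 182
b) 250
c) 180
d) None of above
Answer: c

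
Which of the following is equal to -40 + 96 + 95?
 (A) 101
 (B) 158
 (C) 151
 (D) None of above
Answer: C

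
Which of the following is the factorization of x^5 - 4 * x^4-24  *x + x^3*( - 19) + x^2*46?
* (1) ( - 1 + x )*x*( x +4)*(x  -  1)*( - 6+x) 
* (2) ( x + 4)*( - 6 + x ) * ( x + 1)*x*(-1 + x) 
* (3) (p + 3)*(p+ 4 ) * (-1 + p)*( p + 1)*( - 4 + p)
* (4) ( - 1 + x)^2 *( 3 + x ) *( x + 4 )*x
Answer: 1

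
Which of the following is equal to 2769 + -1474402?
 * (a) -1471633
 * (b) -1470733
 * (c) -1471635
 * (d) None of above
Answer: a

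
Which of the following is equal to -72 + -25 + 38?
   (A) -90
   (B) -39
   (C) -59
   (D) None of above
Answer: C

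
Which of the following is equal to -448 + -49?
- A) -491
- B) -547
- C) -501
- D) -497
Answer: D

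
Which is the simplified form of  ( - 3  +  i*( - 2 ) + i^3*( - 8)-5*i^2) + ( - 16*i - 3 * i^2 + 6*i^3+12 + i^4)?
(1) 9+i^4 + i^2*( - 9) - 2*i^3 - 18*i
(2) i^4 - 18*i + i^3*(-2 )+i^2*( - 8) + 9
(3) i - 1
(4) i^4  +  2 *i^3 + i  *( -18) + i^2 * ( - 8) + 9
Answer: 2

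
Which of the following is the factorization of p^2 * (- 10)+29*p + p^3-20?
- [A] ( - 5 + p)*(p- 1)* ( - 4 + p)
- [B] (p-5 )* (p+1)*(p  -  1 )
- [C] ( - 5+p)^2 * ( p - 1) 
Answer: A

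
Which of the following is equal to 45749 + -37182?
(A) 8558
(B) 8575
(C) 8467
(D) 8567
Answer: D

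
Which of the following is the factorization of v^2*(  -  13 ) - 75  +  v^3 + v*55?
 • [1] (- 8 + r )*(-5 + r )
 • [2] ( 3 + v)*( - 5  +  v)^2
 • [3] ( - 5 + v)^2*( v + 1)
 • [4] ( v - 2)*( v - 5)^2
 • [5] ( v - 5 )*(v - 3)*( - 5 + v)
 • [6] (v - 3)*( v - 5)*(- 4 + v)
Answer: 5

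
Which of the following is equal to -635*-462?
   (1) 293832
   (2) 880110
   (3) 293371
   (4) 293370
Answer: 4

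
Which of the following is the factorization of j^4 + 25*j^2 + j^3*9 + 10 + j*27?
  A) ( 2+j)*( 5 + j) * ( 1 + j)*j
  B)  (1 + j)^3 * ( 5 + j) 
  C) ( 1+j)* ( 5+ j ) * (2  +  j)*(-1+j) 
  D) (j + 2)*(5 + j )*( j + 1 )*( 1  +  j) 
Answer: D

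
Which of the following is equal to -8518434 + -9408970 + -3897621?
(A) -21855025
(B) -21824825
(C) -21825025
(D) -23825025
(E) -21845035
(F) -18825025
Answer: C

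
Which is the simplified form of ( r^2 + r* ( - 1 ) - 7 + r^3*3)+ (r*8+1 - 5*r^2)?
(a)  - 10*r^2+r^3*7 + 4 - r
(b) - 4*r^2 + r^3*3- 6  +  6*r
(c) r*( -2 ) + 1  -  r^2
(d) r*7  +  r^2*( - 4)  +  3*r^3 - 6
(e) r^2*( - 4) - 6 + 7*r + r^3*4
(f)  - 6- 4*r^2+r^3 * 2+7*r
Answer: d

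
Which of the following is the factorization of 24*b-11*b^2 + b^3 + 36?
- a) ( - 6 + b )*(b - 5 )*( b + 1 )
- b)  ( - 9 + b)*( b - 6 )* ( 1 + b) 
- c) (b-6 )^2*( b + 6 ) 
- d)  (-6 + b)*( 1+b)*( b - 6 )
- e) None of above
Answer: d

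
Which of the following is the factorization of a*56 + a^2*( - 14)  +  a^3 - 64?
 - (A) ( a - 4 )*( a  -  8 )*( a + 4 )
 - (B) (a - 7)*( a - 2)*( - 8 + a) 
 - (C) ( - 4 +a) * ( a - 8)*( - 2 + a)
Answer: C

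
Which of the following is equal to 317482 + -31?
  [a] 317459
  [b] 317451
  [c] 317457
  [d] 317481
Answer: b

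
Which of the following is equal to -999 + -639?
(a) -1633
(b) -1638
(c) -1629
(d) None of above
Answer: b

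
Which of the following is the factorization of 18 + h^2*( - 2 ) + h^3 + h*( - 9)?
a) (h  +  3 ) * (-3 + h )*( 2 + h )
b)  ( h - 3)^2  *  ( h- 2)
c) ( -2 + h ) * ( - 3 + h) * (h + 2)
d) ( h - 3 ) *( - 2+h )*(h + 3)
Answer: d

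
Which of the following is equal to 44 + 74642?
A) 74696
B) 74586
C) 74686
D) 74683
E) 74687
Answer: C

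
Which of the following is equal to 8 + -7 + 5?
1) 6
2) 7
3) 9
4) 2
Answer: 1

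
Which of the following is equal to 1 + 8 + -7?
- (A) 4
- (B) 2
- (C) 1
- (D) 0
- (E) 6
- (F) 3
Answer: B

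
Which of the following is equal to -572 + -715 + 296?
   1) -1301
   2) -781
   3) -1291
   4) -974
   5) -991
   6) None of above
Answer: 5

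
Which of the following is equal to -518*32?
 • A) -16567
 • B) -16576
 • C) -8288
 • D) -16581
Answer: B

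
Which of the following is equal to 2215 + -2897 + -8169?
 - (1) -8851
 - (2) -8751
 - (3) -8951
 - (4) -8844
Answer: 1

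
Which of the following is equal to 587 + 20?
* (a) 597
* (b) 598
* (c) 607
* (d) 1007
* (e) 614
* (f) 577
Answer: c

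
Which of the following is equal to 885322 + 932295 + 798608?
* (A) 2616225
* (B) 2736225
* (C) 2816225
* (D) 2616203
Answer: A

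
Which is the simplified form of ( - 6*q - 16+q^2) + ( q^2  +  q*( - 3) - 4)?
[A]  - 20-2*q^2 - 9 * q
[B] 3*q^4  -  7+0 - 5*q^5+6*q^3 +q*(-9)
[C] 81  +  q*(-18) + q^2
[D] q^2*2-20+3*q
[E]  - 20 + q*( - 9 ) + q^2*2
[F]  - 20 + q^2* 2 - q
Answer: E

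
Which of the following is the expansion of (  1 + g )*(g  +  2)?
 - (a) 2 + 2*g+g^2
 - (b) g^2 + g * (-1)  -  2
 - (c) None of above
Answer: c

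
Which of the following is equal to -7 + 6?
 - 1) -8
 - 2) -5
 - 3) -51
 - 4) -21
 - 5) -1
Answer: 5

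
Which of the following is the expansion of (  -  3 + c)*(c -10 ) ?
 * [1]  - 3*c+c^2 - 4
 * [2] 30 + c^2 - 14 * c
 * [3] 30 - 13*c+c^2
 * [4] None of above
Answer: 3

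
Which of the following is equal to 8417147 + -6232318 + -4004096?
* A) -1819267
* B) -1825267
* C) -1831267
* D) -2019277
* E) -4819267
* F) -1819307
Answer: A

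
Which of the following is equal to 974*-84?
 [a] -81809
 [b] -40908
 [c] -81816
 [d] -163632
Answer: c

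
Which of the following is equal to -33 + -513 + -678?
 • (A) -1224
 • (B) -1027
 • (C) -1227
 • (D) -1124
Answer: A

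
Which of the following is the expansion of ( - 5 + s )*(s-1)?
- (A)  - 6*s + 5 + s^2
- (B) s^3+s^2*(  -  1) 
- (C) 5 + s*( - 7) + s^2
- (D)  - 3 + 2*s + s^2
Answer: A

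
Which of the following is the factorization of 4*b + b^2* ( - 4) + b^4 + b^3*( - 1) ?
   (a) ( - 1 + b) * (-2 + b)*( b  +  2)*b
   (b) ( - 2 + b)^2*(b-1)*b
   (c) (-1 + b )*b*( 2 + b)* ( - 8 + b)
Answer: a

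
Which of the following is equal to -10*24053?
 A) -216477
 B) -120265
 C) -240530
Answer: C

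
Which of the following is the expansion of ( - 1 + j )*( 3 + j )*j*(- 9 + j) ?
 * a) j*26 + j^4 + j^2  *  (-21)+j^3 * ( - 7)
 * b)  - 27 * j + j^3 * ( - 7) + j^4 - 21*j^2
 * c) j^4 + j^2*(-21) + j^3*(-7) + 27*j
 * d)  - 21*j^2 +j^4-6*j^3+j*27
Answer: c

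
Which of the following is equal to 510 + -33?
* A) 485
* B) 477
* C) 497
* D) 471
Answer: B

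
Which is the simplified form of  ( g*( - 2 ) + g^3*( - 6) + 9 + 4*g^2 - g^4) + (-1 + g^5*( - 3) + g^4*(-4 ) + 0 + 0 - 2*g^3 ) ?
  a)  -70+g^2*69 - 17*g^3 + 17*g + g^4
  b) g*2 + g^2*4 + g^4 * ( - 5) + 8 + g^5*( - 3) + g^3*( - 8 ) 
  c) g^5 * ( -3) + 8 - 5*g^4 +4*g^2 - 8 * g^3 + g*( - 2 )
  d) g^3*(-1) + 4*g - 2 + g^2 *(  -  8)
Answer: c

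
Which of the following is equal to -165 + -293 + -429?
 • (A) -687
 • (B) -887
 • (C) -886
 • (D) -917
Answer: B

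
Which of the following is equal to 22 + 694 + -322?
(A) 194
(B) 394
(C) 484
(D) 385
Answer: B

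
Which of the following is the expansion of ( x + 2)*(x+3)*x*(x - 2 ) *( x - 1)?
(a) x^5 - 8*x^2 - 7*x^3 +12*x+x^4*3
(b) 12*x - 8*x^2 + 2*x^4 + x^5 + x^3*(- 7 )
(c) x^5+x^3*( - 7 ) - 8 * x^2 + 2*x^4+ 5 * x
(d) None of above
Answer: b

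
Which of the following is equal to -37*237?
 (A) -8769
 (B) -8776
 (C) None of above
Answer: A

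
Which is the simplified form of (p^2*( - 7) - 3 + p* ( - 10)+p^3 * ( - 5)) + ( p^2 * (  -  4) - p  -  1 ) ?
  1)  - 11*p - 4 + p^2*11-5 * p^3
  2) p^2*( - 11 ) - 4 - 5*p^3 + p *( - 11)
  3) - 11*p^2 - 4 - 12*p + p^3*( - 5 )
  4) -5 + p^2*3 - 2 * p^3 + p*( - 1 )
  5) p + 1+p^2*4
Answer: 2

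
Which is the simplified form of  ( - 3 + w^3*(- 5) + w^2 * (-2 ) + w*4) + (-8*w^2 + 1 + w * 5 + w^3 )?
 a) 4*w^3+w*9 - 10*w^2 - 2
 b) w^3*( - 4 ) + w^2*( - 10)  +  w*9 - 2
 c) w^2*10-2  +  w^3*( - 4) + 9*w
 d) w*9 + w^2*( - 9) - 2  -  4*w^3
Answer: b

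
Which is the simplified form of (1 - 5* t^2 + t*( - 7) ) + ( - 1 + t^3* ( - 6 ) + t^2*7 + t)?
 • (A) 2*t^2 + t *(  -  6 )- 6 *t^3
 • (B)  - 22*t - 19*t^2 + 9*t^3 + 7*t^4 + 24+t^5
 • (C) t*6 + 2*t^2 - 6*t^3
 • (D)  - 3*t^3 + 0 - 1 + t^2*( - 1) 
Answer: A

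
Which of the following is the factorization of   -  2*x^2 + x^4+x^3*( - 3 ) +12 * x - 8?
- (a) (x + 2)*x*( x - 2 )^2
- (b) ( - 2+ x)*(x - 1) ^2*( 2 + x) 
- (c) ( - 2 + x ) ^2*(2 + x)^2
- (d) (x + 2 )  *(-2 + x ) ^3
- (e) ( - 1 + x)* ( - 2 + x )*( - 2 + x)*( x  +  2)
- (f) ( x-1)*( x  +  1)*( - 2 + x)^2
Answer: e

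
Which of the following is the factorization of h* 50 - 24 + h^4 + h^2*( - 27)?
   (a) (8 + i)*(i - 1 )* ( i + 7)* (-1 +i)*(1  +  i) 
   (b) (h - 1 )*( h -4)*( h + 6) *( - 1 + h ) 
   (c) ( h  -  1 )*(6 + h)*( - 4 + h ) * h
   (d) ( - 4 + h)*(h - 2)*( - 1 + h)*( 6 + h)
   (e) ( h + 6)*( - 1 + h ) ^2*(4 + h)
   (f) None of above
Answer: b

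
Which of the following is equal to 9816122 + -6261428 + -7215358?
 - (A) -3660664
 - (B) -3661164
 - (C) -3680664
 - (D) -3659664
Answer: A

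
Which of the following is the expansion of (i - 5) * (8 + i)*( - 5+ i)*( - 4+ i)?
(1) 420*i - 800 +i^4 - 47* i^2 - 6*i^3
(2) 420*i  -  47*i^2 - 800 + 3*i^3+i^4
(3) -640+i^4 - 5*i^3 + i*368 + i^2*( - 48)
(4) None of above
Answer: 1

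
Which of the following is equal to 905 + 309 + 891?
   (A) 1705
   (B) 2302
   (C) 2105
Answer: C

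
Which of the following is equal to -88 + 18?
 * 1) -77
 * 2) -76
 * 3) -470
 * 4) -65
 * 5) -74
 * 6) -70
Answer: 6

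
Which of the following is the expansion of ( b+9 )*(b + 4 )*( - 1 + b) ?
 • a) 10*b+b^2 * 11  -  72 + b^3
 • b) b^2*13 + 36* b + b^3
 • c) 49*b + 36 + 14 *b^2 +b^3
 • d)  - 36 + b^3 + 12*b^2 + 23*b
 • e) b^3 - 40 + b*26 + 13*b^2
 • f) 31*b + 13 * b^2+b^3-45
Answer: d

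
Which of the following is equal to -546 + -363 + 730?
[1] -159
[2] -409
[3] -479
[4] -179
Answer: 4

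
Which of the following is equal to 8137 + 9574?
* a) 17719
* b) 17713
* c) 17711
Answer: c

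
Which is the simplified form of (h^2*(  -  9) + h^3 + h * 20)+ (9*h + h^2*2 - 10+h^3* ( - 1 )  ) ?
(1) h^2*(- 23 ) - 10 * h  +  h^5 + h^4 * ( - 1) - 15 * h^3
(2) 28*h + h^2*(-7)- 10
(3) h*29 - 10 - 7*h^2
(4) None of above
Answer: 3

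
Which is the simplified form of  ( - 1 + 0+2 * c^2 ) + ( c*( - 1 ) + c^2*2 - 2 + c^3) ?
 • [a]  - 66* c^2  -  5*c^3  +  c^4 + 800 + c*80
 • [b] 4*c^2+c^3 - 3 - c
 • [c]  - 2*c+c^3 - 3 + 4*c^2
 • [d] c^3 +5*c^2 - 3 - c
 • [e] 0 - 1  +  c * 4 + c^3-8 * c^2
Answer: b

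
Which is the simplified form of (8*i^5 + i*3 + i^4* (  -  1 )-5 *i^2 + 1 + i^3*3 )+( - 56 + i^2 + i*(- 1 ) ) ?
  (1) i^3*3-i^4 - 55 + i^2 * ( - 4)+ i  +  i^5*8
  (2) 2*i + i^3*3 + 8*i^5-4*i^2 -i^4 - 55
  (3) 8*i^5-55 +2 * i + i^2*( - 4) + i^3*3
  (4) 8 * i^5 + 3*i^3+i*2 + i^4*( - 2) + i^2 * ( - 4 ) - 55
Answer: 2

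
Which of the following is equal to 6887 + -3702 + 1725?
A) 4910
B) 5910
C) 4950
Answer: A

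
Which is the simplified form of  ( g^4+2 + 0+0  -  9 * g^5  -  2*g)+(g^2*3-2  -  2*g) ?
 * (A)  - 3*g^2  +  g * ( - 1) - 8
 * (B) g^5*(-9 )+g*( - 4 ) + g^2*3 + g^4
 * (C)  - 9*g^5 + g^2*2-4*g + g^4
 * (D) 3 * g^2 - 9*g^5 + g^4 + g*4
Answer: B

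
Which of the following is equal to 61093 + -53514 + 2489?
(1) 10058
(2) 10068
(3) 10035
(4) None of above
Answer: 2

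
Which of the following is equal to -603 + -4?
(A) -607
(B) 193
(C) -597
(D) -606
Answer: A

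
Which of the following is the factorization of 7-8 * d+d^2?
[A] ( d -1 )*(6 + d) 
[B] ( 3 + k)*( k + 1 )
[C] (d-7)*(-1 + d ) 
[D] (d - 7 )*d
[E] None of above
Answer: C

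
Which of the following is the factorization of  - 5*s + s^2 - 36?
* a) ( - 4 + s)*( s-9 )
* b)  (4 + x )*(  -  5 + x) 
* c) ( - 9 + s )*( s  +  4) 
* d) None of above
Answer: c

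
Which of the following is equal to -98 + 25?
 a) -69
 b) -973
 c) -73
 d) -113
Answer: c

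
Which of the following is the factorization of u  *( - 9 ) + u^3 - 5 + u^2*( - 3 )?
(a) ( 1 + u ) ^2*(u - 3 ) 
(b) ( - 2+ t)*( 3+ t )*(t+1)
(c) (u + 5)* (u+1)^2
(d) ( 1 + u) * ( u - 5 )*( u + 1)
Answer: d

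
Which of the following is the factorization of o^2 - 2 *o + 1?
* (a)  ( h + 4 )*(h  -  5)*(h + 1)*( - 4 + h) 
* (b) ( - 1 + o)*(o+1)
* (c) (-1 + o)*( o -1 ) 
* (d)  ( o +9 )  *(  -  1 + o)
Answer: c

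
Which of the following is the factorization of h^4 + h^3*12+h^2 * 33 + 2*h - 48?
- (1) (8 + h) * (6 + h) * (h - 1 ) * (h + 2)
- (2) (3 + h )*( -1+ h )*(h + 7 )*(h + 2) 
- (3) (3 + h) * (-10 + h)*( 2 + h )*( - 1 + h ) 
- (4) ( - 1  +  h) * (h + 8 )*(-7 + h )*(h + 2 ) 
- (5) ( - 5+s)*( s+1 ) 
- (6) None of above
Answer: 6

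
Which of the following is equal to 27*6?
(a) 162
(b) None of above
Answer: a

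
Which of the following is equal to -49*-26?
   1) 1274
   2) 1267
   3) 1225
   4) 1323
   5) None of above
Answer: 1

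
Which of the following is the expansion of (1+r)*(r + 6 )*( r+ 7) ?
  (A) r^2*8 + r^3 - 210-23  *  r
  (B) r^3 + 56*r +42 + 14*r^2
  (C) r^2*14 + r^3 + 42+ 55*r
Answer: C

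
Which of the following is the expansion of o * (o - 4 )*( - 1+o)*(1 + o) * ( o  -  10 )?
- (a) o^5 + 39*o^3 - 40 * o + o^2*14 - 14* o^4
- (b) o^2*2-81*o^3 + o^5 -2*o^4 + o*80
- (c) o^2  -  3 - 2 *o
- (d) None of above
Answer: a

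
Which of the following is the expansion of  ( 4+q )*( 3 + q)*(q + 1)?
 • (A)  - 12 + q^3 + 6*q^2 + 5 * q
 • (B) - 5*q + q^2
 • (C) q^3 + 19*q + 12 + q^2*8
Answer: C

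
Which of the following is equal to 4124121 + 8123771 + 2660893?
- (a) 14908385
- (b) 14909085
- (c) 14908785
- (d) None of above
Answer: c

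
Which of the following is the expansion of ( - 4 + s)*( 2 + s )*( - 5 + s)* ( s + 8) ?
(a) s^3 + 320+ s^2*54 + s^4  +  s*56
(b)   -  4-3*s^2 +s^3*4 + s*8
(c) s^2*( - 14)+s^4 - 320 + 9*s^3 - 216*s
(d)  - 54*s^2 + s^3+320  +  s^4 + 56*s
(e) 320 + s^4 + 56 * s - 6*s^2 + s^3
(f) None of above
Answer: d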